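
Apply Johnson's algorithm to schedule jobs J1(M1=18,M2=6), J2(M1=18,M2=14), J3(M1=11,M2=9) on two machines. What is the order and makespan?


Johnson's rule:
Group 1 (M1≤M2, sort by M1): []
Group 2 (M1>M2, sort desc M2): ['J2', 'J3', 'J1']
Sequence: J2 → J3 → J1
Makespan calculation:
  J2: M1 done=18, M2 done=32
  J3: M1 done=29, M2 done=41
  J1: M1 done=47, M2 done=53
= Sequence: J2 → J3 → J1, Makespan: 53


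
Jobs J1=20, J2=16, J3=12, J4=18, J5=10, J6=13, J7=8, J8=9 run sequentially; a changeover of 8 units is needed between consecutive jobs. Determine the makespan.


Makespan = Σ processing + (n-1) × setup
= (20 + 16 + 12 + 18 + 10 + 13 + 8 + 9) + (8-1)×8
= 106 + 56
= 162 time units


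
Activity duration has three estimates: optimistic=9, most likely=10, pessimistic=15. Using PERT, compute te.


te = (o + 4m + p) / 6
= (9 + 4×10 + 15) / 6
= (9 + 40 + 15) / 6
= 64 / 6
= 10.67


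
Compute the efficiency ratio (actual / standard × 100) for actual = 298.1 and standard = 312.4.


Efficiency = (actual / standard) × 100
= (298.1 / 312.4) × 100
= 95.4%


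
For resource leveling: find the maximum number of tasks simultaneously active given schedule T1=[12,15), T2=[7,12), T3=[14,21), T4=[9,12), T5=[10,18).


Check each time point for overlaps:
  t=10: 3 tasks active (T2, T4, T5)
Max concurrent = 3


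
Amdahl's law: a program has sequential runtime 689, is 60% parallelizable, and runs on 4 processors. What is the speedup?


Amdahl's law: T_p = T × ((1-p) + p/N)
= 689 × ((1-0.6) + 0.6/4)
= 689 × (0.40 + 0.1500)
= 689 × 0.5500
= 378.95
Speedup = 689/378.95
= 1.82×


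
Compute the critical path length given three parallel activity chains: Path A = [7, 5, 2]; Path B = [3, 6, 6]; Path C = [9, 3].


Path A: 7 + 5 + 2 = 14
Path B: 3 + 6 + 6 = 15
Path C: 9 + 3 = 12
Critical path = longest = max(14, 15, 12)
= 15 (Path B)


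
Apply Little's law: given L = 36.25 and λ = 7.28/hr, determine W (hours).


Little's law: L = λW → W = L / λ
= 36.25 / 7.28
= 4.98 hours


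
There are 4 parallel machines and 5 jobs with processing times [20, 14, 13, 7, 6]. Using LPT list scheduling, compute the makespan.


Jobs (LPT sorted): [20, 14, 13, 7, 6]
Machines: 4
  J=20 → Machine 1 (load: 0+20=20)
  J=14 → Machine 2 (load: 0+14=14)
  J=13 → Machine 3 (load: 0+13=13)
  J=7 → Machine 4 (load: 0+7=7)
  J=6 → Machine 4 (load: 7+6=13)
Machine loads: [20, 14, 13, 13]
Makespan = max = 20 time units


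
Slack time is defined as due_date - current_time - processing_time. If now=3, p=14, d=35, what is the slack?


Slack = due - current_time - processing
= 35 - 3 - 14
= 18


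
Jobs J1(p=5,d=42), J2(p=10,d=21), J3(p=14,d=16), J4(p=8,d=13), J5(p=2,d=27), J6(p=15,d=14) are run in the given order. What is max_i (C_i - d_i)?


Lateness per job (L = C - d):
  J1: C=5, d=42, L=-37
  J2: C=15, d=21, L=-6
  J3: C=29, d=16, L=13
  J4: C=37, d=13, L=24
  J5: C=39, d=27, L=12
  J6: C=54, d=14, L=40
Lmax = max(-37, -6, 13, 24, 12, 40)
= 40


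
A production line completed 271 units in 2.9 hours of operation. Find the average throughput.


Throughput = units / time
= 271 / 2.9
= 93.4 units/hour


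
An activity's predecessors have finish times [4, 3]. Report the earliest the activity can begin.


ES = max of all predecessor completion times
Predecessors: [4, 3]
ES = max(4, 3)
= 4


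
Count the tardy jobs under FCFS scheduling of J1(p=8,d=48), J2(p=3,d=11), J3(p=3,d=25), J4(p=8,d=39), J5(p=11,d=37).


Completion vs due date:
  J1: C=8, d=48 → on time
  J2: C=11, d=11 → on time
  J3: C=14, d=25 → on time
  J4: C=22, d=39 → on time
  J5: C=33, d=37 → on time
Tardy jobs: none
Count = 0


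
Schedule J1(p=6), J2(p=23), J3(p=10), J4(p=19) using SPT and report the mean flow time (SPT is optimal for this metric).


SPT order: J1 → J3 → J4 → J2
Completion times:
  J1: C=6
  J3: C=16
  J4: C=35
  J2: C=58
Sum = 115, n = 4
Mean flow = 115/4
= 28.75


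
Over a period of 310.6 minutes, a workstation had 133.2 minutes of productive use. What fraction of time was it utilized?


Utilization = busy / total × 100
= 133.2 / 310.6 × 100
= 42.9%


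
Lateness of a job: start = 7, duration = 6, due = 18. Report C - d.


Completion = 7 + 6 = 13
Lateness = C - d = 13 - 18
= -5


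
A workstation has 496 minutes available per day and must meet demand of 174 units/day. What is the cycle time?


Cycle time = available time / demand
= 496 / 174
= 2.85 min/unit


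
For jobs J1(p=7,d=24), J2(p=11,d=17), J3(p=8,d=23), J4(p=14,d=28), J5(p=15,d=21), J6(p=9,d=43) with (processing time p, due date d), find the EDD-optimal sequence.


EDD: sort by earliest due date
  J2: d=17, p=11
  J5: d=21, p=15
  J3: d=23, p=8
  J1: d=24, p=7
  J4: d=28, p=14
  J6: d=43, p=9
Order: J2 → J5 → J3 → J1 → J4 → J6


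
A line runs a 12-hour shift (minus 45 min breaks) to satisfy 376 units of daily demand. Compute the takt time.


Available = 12×60 - 45 = 675 min
Takt time = 675 / 376
= 1.80 min/unit


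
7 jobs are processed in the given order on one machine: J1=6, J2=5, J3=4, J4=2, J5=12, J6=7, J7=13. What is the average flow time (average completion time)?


Completion times:
  J1: completes at 6
  J2: completes at 11
  J3: completes at 15
  J4: completes at 17
  J5: completes at 29
  J6: completes at 36
  J7: completes at 49
Sum = 163
Average = 163/7
= 23.29


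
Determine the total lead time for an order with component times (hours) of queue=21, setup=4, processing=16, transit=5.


Lead time = queue + setup + processing + transit
= 21 + 4 + 16 + 5
= 46 hours


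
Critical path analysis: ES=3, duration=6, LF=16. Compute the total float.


EF = ES + duration = 3 + 6 = 9
LS = LF - duration = 16 - 6 = 10
Total Float = LF - EF = 16 - 9
(or LS - ES = 10 - 3)
= 7


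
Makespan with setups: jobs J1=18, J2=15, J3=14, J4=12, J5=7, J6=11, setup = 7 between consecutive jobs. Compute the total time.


Makespan = Σ processing + (n-1) × setup
= (18 + 15 + 14 + 12 + 7 + 11) + (6-1)×7
= 77 + 35
= 112 time units


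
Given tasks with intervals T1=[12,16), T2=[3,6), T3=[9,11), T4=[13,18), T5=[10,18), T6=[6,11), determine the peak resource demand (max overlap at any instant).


Check each time point for overlaps:
  t=10: 3 tasks active (T3, T5, T6)
Max concurrent = 3


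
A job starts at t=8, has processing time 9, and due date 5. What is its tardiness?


Completion = start + processing = 8 + 9 = 17
Tardiness = max(0, C - d) = max(0, 17 - 5)
= max(0, 12)
= 12


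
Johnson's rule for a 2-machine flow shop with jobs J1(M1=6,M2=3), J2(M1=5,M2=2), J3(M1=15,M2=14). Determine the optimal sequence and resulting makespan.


Johnson's rule:
Group 1 (M1≤M2, sort by M1): []
Group 2 (M1>M2, sort desc M2): ['J3', 'J1', 'J2']
Sequence: J3 → J1 → J2
Makespan calculation:
  J3: M1 done=15, M2 done=29
  J1: M1 done=21, M2 done=32
  J2: M1 done=26, M2 done=34
= Sequence: J3 → J1 → J2, Makespan: 34


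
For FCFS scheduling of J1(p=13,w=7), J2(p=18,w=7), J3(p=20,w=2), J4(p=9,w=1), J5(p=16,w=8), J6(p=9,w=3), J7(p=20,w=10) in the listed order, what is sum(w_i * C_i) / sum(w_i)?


Completion times:
  J1: C=13, w×C=7×13=91
  J2: C=31, w×C=7×31=217
  J3: C=51, w×C=2×51=102
  J4: C=60, w×C=1×60=60
  J5: C=76, w×C=8×76=608
  J6: C=85, w×C=3×85=255
  J7: C=105, w×C=10×105=1050
Sum w×C = 2383
Sum w = 38
Weighted avg = 2383/38
= 62.71


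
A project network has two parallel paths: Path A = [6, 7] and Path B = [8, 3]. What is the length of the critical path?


Path A: 6 + 7 = 13
Path B: 8 + 3 = 11
Critical path = longest = max(13, 11)
= 13 (Path A)


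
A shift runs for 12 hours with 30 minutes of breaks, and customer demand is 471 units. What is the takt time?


Available = 12×60 - 30 = 690 min
Takt time = 690 / 471
= 1.46 min/unit


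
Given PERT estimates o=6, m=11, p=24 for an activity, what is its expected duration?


te = (o + 4m + p) / 6
= (6 + 4×11 + 24) / 6
= (6 + 44 + 24) / 6
= 74 / 6
= 12.33


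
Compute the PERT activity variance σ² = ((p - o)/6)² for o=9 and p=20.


σ² = ((p - o) / 6)² = (p - o)² / 36
= (20 - 9)² / 36
= 11² / 36
= 121 / 36
= 3.3611


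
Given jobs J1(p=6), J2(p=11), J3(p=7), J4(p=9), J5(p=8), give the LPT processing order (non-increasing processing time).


LPT: sort by longest processing time first
  J2: p=11
  J4: p=9
  J5: p=8
  J3: p=7
  J1: p=6
Order: J2 → J4 → J5 → J3 → J1


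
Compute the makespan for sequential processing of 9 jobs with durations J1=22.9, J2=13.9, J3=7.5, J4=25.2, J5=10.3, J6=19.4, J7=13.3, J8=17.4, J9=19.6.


Sequential makespan: sum all processing times
= 22.9 + 13.9 + 7.5 + 25.2 + 10.3 + 19.4 + 13.3 + 17.4 + 19.6
= 149.5 time units


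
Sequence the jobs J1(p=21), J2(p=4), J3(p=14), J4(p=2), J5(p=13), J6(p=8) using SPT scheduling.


SPT: sort by shortest processing time
  J4: p=2
  J2: p=4
  J6: p=8
  J5: p=13
  J3: p=14
  J1: p=21
Order: J4 → J2 → J6 → J5 → J3 → J1


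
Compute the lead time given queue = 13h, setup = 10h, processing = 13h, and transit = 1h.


Lead time = queue + setup + processing + transit
= 13 + 10 + 13 + 1
= 37 hours


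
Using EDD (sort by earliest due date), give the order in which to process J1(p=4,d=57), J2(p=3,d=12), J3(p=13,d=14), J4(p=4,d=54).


EDD: sort by earliest due date
  J2: d=12, p=3
  J3: d=14, p=13
  J4: d=54, p=4
  J1: d=57, p=4
Order: J2 → J3 → J4 → J1


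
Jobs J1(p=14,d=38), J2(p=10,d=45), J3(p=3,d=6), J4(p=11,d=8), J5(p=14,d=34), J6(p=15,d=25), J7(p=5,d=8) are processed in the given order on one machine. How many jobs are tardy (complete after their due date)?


Completion vs due date:
  J1: C=14, d=38 → on time
  J2: C=24, d=45 → on time
  J3: C=27, d=6 → TARDY
  J4: C=38, d=8 → TARDY
  J5: C=52, d=34 → TARDY
  J6: C=67, d=25 → TARDY
  J7: C=72, d=8 → TARDY
Tardy jobs: J3, J4, J5, J6, J7
Count = 5


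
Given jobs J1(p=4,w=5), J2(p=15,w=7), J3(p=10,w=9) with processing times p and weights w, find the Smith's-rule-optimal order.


WSPT (Smith's rule): sort by p/w ascending
  J1: p/w = 4/5 = 0.800
  J3: p/w = 10/9 = 1.111
  J2: p/w = 15/7 = 2.143
Order: J1 → J3 → J2


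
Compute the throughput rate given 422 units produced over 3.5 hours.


Throughput = units / time
= 422 / 3.5
= 120.6 units/hour


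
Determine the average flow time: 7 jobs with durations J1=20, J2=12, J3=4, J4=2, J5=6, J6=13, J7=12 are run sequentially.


Completion times:
  J1: completes at 20
  J2: completes at 32
  J3: completes at 36
  J4: completes at 38
  J5: completes at 44
  J6: completes at 57
  J7: completes at 69
Sum = 296
Average = 296/7
= 42.29


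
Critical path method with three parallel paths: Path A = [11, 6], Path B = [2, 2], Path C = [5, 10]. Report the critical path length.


Path A: 11 + 6 = 17
Path B: 2 + 2 = 4
Path C: 5 + 10 = 15
Critical path = longest = max(17, 4, 15)
= 17 (Path A)


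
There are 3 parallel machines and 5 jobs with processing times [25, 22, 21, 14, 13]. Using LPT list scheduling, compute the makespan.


Jobs (LPT sorted): [25, 22, 21, 14, 13]
Machines: 3
  J=25 → Machine 1 (load: 0+25=25)
  J=22 → Machine 2 (load: 0+22=22)
  J=21 → Machine 3 (load: 0+21=21)
  J=14 → Machine 3 (load: 21+14=35)
  J=13 → Machine 2 (load: 22+13=35)
Machine loads: [25, 35, 35]
Makespan = max = 35 time units


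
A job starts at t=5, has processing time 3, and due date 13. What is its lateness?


Completion = 5 + 3 = 8
Lateness = C - d = 8 - 13
= -5


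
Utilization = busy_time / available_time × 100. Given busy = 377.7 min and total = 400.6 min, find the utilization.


Utilization = busy / total × 100
= 377.7 / 400.6 × 100
= 94.3%


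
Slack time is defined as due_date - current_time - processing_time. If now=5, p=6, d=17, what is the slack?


Slack = due - current_time - processing
= 17 - 5 - 6
= 6


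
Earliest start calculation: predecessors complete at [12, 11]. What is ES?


ES = max of all predecessor completion times
Predecessors: [12, 11]
ES = max(12, 11)
= 12


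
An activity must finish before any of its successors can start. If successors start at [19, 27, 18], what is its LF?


LF = min of all successor start times
Successors start at: [19, 27, 18]
LF = min(19, 27, 18)
= 18


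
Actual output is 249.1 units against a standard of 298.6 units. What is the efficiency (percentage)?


Efficiency = (actual / standard) × 100
= (249.1 / 298.6) × 100
= 83.4%


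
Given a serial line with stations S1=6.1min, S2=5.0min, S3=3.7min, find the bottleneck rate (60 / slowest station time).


Bottleneck = longest station time
Station times: [6.1, 5.0, 3.7]
Max = 6.1 min
Rate = 60 / 6.1
= 9.84 units/hour (bottleneck: 6.1min)


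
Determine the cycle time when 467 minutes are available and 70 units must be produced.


Cycle time = available time / demand
= 467 / 70
= 6.67 min/unit


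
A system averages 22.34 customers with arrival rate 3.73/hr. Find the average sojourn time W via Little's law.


Little's law: L = λW → W = L / λ
= 22.34 / 3.73
= 5.99 hours


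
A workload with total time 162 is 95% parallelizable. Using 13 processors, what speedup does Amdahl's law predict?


Amdahl's law: T_p = T × ((1-p) + p/N)
= 162 × ((1-0.95) + 0.95/13)
= 162 × (0.05 + 0.0731)
= 162 × 0.1231
= 19.94
Speedup = 162/19.94
= 8.12×


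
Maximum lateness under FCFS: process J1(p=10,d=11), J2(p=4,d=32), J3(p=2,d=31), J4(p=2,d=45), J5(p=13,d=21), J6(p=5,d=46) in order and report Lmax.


Lateness per job (L = C - d):
  J1: C=10, d=11, L=-1
  J2: C=14, d=32, L=-18
  J3: C=16, d=31, L=-15
  J4: C=18, d=45, L=-27
  J5: C=31, d=21, L=10
  J6: C=36, d=46, L=-10
Lmax = max(-1, -18, -15, -27, 10, -10)
= 10


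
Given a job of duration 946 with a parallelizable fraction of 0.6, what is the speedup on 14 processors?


Amdahl's law: T_p = T × ((1-p) + p/N)
= 946 × ((1-0.6) + 0.6/14)
= 946 × (0.40 + 0.0429)
= 946 × 0.4429
= 418.94
Speedup = 946/418.94
= 2.26×


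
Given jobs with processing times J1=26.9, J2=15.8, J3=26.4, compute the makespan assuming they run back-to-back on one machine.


Sequential makespan: sum all processing times
= 26.9 + 15.8 + 26.4
= 69.1 time units


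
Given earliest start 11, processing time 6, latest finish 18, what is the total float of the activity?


EF = ES + duration = 11 + 6 = 17
LS = LF - duration = 18 - 6 = 12
Total Float = LF - EF = 18 - 17
(or LS - ES = 12 - 11)
= 1


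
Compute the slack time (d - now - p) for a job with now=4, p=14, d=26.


Slack = due - current_time - processing
= 26 - 4 - 14
= 8


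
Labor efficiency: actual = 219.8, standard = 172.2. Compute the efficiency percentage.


Efficiency = (actual / standard) × 100
= (219.8 / 172.2) × 100
= 127.6%


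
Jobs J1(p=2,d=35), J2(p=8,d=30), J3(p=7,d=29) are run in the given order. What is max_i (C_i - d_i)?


Lateness per job (L = C - d):
  J1: C=2, d=35, L=-33
  J2: C=10, d=30, L=-20
  J3: C=17, d=29, L=-12
Lmax = max(-33, -20, -12)
= -12


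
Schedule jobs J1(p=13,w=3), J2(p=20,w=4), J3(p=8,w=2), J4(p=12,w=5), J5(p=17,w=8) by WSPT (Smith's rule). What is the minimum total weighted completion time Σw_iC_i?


WSPT order (by p/w): J5 → J4 → J3 → J1 → J2
  J5: C=17, w·C=8×17=136
  J4: C=29, w·C=5×29=145
  J3: C=37, w·C=2×37=74
  J1: C=50, w·C=3×50=150
  J2: C=70, w·C=4×70=280
Σ w·C = 785
= 785


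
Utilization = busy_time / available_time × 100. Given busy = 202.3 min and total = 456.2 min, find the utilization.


Utilization = busy / total × 100
= 202.3 / 456.2 × 100
= 44.3%


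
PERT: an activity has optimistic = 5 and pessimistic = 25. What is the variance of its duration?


σ² = ((p - o) / 6)² = (p - o)² / 36
= (25 - 5)² / 36
= 20² / 36
= 400 / 36
= 11.1111


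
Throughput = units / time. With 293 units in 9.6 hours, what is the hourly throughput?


Throughput = units / time
= 293 / 9.6
= 30.5 units/hour


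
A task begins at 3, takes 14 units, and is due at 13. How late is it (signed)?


Completion = 3 + 14 = 17
Lateness = C - d = 17 - 13
= 4


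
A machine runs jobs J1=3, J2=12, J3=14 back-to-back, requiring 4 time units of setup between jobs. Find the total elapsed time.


Makespan = Σ processing + (n-1) × setup
= (3 + 12 + 14) + (3-1)×4
= 29 + 8
= 37 time units


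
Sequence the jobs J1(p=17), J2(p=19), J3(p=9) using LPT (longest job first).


LPT: sort by longest processing time first
  J2: p=19
  J1: p=17
  J3: p=9
Order: J2 → J1 → J3


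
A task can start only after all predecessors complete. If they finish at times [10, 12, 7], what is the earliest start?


ES = max of all predecessor completion times
Predecessors: [10, 12, 7]
ES = max(10, 12, 7)
= 12


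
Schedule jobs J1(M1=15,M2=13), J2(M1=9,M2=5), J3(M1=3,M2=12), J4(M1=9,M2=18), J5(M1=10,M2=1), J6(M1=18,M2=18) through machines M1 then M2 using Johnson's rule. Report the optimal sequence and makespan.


Johnson's rule:
Group 1 (M1≤M2, sort by M1): ['J3', 'J4', 'J6']
Group 2 (M1>M2, sort desc M2): ['J1', 'J2', 'J5']
Sequence: J3 → J4 → J6 → J1 → J2 → J5
Makespan calculation:
  J3: M1 done=3, M2 done=15
  J4: M1 done=12, M2 done=33
  J6: M1 done=30, M2 done=51
  J1: M1 done=45, M2 done=64
  J2: M1 done=54, M2 done=69
  J5: M1 done=64, M2 done=70
= Sequence: J3 → J4 → J6 → J1 → J2 → J5, Makespan: 70


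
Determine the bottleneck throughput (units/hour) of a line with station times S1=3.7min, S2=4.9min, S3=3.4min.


Bottleneck = longest station time
Station times: [3.7, 4.9, 3.4]
Max = 4.9 min
Rate = 60 / 4.9
= 12.24 units/hour (bottleneck: 4.9min)


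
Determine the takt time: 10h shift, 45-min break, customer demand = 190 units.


Available = 10×60 - 45 = 555 min
Takt time = 555 / 190
= 2.92 min/unit


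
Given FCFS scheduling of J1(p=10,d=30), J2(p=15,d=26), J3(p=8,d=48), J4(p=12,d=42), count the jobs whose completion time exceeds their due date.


Completion vs due date:
  J1: C=10, d=30 → on time
  J2: C=25, d=26 → on time
  J3: C=33, d=48 → on time
  J4: C=45, d=42 → TARDY
Tardy jobs: J4
Count = 1


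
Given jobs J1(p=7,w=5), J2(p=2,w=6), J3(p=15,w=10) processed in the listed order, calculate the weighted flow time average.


Completion times:
  J1: C=7, w×C=5×7=35
  J2: C=9, w×C=6×9=54
  J3: C=24, w×C=10×24=240
Sum w×C = 329
Sum w = 21
Weighted avg = 329/21
= 15.67


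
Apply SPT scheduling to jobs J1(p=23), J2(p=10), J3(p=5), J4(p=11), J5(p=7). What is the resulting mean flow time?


SPT order: J3 → J5 → J2 → J4 → J1
Completion times:
  J3: C=5
  J5: C=12
  J2: C=22
  J4: C=33
  J1: C=56
Sum = 128, n = 5
Mean flow = 128/5
= 25.60


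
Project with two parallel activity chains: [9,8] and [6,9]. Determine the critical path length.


Path A: 9 + 8 = 17
Path B: 6 + 9 = 15
Critical path = longest = max(17, 15)
= 17 (Path A)


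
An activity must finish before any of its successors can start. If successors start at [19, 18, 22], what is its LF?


LF = min of all successor start times
Successors start at: [19, 18, 22]
LF = min(19, 18, 22)
= 18


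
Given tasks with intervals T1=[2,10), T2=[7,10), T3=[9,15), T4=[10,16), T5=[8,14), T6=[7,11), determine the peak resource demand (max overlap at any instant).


Check each time point for overlaps:
  t=9: 5 tasks active (T1, T2, T3, T5, T6)
Max concurrent = 5


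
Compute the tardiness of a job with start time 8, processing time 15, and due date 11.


Completion = start + processing = 8 + 15 = 23
Tardiness = max(0, C - d) = max(0, 23 - 11)
= max(0, 12)
= 12


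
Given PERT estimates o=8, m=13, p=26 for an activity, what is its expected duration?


te = (o + 4m + p) / 6
= (8 + 4×13 + 26) / 6
= (8 + 52 + 26) / 6
= 86 / 6
= 14.33


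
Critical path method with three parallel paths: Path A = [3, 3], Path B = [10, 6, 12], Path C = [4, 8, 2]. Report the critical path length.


Path A: 3 + 3 = 6
Path B: 10 + 6 + 12 = 28
Path C: 4 + 8 + 2 = 14
Critical path = longest = max(6, 28, 14)
= 28 (Path B)


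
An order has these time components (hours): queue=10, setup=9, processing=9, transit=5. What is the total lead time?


Lead time = queue + setup + processing + transit
= 10 + 9 + 9 + 5
= 33 hours


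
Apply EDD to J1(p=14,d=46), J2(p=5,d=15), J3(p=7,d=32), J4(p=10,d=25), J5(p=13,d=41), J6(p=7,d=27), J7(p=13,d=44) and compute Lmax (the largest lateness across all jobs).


EDD order: J2 → J4 → J6 → J3 → J5 → J7 → J1
Completion and lateness:
  J2: C=5, d=15, L=5-15=-10
  J4: C=15, d=25, L=15-25=-10
  J6: C=22, d=27, L=22-27=-5
  J3: C=29, d=32, L=29-32=-3
  J5: C=42, d=41, L=42-41=1
  J7: C=55, d=44, L=55-44=11
  J1: C=69, d=46, L=69-46=23
Lmax = max(-10, -10, -5, -3, 1, 11, 23)
= 23


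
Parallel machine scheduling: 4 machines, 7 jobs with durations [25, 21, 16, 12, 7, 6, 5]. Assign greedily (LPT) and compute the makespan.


Jobs (LPT sorted): [25, 21, 16, 12, 7, 6, 5]
Machines: 4
  J=25 → Machine 1 (load: 0+25=25)
  J=21 → Machine 2 (load: 0+21=21)
  J=16 → Machine 3 (load: 0+16=16)
  J=12 → Machine 4 (load: 0+12=12)
  J=7 → Machine 4 (load: 12+7=19)
  J=6 → Machine 3 (load: 16+6=22)
  J=5 → Machine 4 (load: 19+5=24)
Machine loads: [25, 21, 22, 24]
Makespan = max = 25 time units


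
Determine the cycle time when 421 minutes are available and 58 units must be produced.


Cycle time = available time / demand
= 421 / 58
= 7.26 min/unit


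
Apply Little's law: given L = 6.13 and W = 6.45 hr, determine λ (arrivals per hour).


Little's law: L = λW → λ = L / W
= 6.13 / 6.45
= 0.95 per hour


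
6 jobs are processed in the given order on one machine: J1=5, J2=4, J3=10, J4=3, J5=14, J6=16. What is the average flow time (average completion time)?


Completion times:
  J1: completes at 5
  J2: completes at 9
  J3: completes at 19
  J4: completes at 22
  J5: completes at 36
  J6: completes at 52
Sum = 143
Average = 143/6
= 23.83


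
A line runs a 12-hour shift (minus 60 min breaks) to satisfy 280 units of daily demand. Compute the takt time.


Available = 12×60 - 60 = 660 min
Takt time = 660 / 280
= 2.36 min/unit


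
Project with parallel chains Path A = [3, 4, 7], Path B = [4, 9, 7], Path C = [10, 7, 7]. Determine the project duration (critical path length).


Path A: 3 + 4 + 7 = 14
Path B: 4 + 9 + 7 = 20
Path C: 10 + 7 + 7 = 24
Critical path = longest = max(14, 20, 24)
= 24 (Path C)


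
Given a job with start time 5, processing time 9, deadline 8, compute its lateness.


Completion = 5 + 9 = 14
Lateness = C - d = 14 - 8
= 6


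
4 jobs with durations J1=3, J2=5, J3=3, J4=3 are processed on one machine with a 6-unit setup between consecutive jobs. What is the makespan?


Makespan = Σ processing + (n-1) × setup
= (3 + 5 + 3 + 3) + (4-1)×6
= 14 + 18
= 32 time units


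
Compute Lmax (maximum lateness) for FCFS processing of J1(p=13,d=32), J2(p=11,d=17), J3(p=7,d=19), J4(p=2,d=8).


Lateness per job (L = C - d):
  J1: C=13, d=32, L=-19
  J2: C=24, d=17, L=7
  J3: C=31, d=19, L=12
  J4: C=33, d=8, L=25
Lmax = max(-19, 7, 12, 25)
= 25


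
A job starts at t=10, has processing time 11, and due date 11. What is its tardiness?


Completion = start + processing = 10 + 11 = 21
Tardiness = max(0, C - d) = max(0, 21 - 11)
= max(0, 10)
= 10


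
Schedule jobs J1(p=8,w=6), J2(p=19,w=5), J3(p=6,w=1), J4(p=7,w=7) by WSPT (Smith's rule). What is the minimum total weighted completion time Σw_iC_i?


WSPT order (by p/w): J4 → J1 → J2 → J3
  J4: C=7, w·C=7×7=49
  J1: C=15, w·C=6×15=90
  J2: C=34, w·C=5×34=170
  J3: C=40, w·C=1×40=40
Σ w·C = 349
= 349


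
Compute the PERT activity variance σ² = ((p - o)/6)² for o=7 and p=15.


σ² = ((p - o) / 6)² = (p - o)² / 36
= (15 - 7)² / 36
= 8² / 36
= 64 / 36
= 1.7778


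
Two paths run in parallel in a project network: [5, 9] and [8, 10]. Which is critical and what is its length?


Path A: 5 + 9 = 14
Path B: 8 + 10 = 18
Critical path = longest = max(14, 18)
= 18 (Path B)


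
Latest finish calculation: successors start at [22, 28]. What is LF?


LF = min of all successor start times
Successors start at: [22, 28]
LF = min(22, 28)
= 22


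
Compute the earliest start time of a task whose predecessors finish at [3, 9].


ES = max of all predecessor completion times
Predecessors: [3, 9]
ES = max(3, 9)
= 9


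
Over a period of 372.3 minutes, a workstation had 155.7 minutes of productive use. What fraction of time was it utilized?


Utilization = busy / total × 100
= 155.7 / 372.3 × 100
= 41.8%


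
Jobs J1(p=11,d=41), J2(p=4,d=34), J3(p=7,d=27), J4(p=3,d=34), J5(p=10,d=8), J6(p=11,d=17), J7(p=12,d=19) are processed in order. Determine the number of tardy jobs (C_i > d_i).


Completion vs due date:
  J1: C=11, d=41 → on time
  J2: C=15, d=34 → on time
  J3: C=22, d=27 → on time
  J4: C=25, d=34 → on time
  J5: C=35, d=8 → TARDY
  J6: C=46, d=17 → TARDY
  J7: C=58, d=19 → TARDY
Tardy jobs: J5, J6, J7
Count = 3


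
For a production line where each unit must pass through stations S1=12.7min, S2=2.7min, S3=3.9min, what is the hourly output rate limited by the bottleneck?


Bottleneck = longest station time
Station times: [12.7, 2.7, 3.9]
Max = 12.7 min
Rate = 60 / 12.7
= 4.72 units/hour (bottleneck: 12.7min)


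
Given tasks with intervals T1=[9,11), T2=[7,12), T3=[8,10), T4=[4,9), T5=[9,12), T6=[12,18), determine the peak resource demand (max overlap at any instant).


Check each time point for overlaps:
  t=9: 4 tasks active (T1, T2, T3, T5)
Max concurrent = 4


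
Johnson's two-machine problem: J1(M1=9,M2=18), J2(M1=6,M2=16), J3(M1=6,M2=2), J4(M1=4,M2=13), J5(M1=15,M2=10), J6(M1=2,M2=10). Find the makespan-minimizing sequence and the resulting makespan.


Johnson's rule:
Group 1 (M1≤M2, sort by M1): ['J6', 'J4', 'J2', 'J1']
Group 2 (M1>M2, sort desc M2): ['J5', 'J3']
Sequence: J6 → J4 → J2 → J1 → J5 → J3
Makespan calculation:
  J6: M1 done=2, M2 done=12
  J4: M1 done=6, M2 done=25
  J2: M1 done=12, M2 done=41
  J1: M1 done=21, M2 done=59
  J5: M1 done=36, M2 done=69
  J3: M1 done=42, M2 done=71
= Sequence: J6 → J4 → J2 → J1 → J5 → J3, Makespan: 71


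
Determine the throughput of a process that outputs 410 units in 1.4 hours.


Throughput = units / time
= 410 / 1.4
= 292.9 units/hour


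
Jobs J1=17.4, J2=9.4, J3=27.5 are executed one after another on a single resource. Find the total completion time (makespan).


Sequential makespan: sum all processing times
= 17.4 + 9.4 + 27.5
= 54.3 time units


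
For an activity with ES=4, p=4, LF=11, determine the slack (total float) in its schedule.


EF = ES + duration = 4 + 4 = 8
LS = LF - duration = 11 - 4 = 7
Total Float = LF - EF = 11 - 8
(or LS - ES = 7 - 4)
= 3


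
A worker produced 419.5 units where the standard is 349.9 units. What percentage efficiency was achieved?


Efficiency = (actual / standard) × 100
= (419.5 / 349.9) × 100
= 119.9%


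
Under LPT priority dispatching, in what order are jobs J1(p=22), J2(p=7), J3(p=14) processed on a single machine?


LPT: sort by longest processing time first
  J1: p=22
  J3: p=14
  J2: p=7
Order: J1 → J3 → J2


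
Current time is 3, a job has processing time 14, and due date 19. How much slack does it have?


Slack = due - current_time - processing
= 19 - 3 - 14
= 2


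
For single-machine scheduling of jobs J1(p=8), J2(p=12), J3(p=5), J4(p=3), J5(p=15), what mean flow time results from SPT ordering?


SPT order: J4 → J3 → J1 → J2 → J5
Completion times:
  J4: C=3
  J3: C=8
  J1: C=16
  J2: C=28
  J5: C=43
Sum = 98, n = 5
Mean flow = 98/5
= 19.60


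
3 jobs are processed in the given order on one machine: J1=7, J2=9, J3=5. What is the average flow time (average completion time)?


Completion times:
  J1: completes at 7
  J2: completes at 16
  J3: completes at 21
Sum = 44
Average = 44/3
= 14.67


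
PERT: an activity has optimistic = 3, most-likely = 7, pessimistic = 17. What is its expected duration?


te = (o + 4m + p) / 6
= (3 + 4×7 + 17) / 6
= (3 + 28 + 17) / 6
= 48 / 6
= 8.00


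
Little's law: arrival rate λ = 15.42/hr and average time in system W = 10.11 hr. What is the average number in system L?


Little's law: L = λ × W
= 15.42 × 10.11
= 155.90


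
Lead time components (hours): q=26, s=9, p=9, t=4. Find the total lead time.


Lead time = queue + setup + processing + transit
= 26 + 9 + 9 + 4
= 48 hours


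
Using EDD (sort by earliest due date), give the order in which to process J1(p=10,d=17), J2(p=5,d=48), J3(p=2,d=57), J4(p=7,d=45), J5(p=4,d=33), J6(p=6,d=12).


EDD: sort by earliest due date
  J6: d=12, p=6
  J1: d=17, p=10
  J5: d=33, p=4
  J4: d=45, p=7
  J2: d=48, p=5
  J3: d=57, p=2
Order: J6 → J1 → J5 → J4 → J2 → J3


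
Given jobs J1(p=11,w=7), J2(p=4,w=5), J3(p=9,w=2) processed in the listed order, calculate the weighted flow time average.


Completion times:
  J1: C=11, w×C=7×11=77
  J2: C=15, w×C=5×15=75
  J3: C=24, w×C=2×24=48
Sum w×C = 200
Sum w = 14
Weighted avg = 200/14
= 14.29


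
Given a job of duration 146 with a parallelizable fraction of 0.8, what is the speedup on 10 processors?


Amdahl's law: T_p = T × ((1-p) + p/N)
= 146 × ((1-0.8) + 0.8/10)
= 146 × (0.20 + 0.0800)
= 146 × 0.2800
= 40.88
Speedup = 146/40.88
= 3.57×


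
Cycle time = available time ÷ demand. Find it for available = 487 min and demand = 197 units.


Cycle time = available time / demand
= 487 / 197
= 2.47 min/unit


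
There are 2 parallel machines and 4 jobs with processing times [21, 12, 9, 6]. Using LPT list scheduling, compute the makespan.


Jobs (LPT sorted): [21, 12, 9, 6]
Machines: 2
  J=21 → Machine 1 (load: 0+21=21)
  J=12 → Machine 2 (load: 0+12=12)
  J=9 → Machine 2 (load: 12+9=21)
  J=6 → Machine 1 (load: 21+6=27)
Machine loads: [27, 21]
Makespan = max = 27 time units


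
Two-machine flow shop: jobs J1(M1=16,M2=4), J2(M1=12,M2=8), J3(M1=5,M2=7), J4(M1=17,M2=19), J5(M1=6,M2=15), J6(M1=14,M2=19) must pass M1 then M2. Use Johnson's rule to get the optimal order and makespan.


Johnson's rule:
Group 1 (M1≤M2, sort by M1): ['J3', 'J5', 'J6', 'J4']
Group 2 (M1>M2, sort desc M2): ['J2', 'J1']
Sequence: J3 → J5 → J6 → J4 → J2 → J1
Makespan calculation:
  J3: M1 done=5, M2 done=12
  J5: M1 done=11, M2 done=27
  J6: M1 done=25, M2 done=46
  J4: M1 done=42, M2 done=65
  J2: M1 done=54, M2 done=73
  J1: M1 done=70, M2 done=77
= Sequence: J3 → J5 → J6 → J4 → J2 → J1, Makespan: 77


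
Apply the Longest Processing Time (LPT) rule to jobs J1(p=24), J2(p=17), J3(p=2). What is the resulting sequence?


LPT: sort by longest processing time first
  J1: p=24
  J2: p=17
  J3: p=2
Order: J1 → J2 → J3


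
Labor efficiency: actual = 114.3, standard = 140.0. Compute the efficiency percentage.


Efficiency = (actual / standard) × 100
= (114.3 / 140.0) × 100
= 81.6%


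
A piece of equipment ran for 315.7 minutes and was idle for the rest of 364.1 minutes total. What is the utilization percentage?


Utilization = busy / total × 100
= 315.7 / 364.1 × 100
= 86.7%


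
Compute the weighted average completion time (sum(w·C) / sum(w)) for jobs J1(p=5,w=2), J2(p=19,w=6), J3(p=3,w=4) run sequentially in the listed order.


Completion times:
  J1: C=5, w×C=2×5=10
  J2: C=24, w×C=6×24=144
  J3: C=27, w×C=4×27=108
Sum w×C = 262
Sum w = 12
Weighted avg = 262/12
= 21.83


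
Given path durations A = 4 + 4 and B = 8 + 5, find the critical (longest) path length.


Path A: 4 + 4 = 8
Path B: 8 + 5 = 13
Critical path = longest = max(8, 13)
= 13 (Path B)


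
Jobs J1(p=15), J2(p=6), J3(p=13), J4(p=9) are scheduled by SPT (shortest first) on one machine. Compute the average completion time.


SPT order: J2 → J4 → J3 → J1
Completion times:
  J2: C=6
  J4: C=15
  J3: C=28
  J1: C=43
Sum = 92, n = 4
Mean flow = 92/4
= 23.00


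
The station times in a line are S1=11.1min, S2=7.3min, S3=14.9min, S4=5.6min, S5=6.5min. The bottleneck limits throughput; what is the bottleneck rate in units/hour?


Bottleneck = longest station time
Station times: [11.1, 7.3, 14.9, 5.6, 6.5]
Max = 14.9 min
Rate = 60 / 14.9
= 4.03 units/hour (bottleneck: 14.9min)


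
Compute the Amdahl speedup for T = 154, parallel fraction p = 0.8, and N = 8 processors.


Amdahl's law: T_p = T × ((1-p) + p/N)
= 154 × ((1-0.8) + 0.8/8)
= 154 × (0.20 + 0.1000)
= 154 × 0.3000
= 46.20
Speedup = 154/46.20
= 3.33×


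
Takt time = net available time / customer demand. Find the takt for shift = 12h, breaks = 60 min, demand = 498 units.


Available = 12×60 - 60 = 660 min
Takt time = 660 / 498
= 1.33 min/unit


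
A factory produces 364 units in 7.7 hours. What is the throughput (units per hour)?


Throughput = units / time
= 364 / 7.7
= 47.3 units/hour


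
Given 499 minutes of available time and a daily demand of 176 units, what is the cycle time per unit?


Cycle time = available time / demand
= 499 / 176
= 2.84 min/unit


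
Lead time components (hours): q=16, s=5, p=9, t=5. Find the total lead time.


Lead time = queue + setup + processing + transit
= 16 + 5 + 9 + 5
= 35 hours


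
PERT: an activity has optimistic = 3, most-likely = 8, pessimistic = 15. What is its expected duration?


te = (o + 4m + p) / 6
= (3 + 4×8 + 15) / 6
= (3 + 32 + 15) / 6
= 50 / 6
= 8.33


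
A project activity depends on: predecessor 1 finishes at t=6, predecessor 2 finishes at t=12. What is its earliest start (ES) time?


ES = max of all predecessor completion times
Predecessors: [6, 12]
ES = max(6, 12)
= 12


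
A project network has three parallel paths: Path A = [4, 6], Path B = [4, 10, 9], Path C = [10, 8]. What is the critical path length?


Path A: 4 + 6 = 10
Path B: 4 + 10 + 9 = 23
Path C: 10 + 8 = 18
Critical path = longest = max(10, 23, 18)
= 23 (Path B)


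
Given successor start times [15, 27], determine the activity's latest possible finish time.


LF = min of all successor start times
Successors start at: [15, 27]
LF = min(15, 27)
= 15


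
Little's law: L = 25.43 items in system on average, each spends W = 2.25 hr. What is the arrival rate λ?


Little's law: L = λW → λ = L / W
= 25.43 / 2.25
= 11.30 per hour


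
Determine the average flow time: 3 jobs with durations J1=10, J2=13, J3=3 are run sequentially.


Completion times:
  J1: completes at 10
  J2: completes at 23
  J3: completes at 26
Sum = 59
Average = 59/3
= 19.67


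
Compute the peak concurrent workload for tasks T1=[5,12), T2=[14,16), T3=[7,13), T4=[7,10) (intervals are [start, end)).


Check each time point for overlaps:
  t=7: 3 tasks active (T1, T3, T4)
Max concurrent = 3


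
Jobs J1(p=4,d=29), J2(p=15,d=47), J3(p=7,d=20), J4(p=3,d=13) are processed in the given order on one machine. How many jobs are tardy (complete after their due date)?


Completion vs due date:
  J1: C=4, d=29 → on time
  J2: C=19, d=47 → on time
  J3: C=26, d=20 → TARDY
  J4: C=29, d=13 → TARDY
Tardy jobs: J3, J4
Count = 2


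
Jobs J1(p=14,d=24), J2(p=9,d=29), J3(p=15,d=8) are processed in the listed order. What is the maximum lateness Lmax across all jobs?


Lateness per job (L = C - d):
  J1: C=14, d=24, L=-10
  J2: C=23, d=29, L=-6
  J3: C=38, d=8, L=30
Lmax = max(-10, -6, 30)
= 30


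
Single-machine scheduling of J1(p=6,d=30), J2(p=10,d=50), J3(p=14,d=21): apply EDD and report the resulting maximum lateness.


EDD order: J3 → J1 → J2
Completion and lateness:
  J3: C=14, d=21, L=14-21=-7
  J1: C=20, d=30, L=20-30=-10
  J2: C=30, d=50, L=30-50=-20
Lmax = max(-7, -10, -20)
= -7


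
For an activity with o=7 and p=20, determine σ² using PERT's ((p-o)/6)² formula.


σ² = ((p - o) / 6)² = (p - o)² / 36
= (20 - 7)² / 36
= 13² / 36
= 169 / 36
= 4.6944


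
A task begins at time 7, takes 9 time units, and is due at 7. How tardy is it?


Completion = start + processing = 7 + 9 = 16
Tardiness = max(0, C - d) = max(0, 16 - 7)
= max(0, 9)
= 9


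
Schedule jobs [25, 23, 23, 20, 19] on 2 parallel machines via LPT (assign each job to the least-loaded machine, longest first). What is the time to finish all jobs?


Jobs (LPT sorted): [25, 23, 23, 20, 19]
Machines: 2
  J=25 → Machine 1 (load: 0+25=25)
  J=23 → Machine 2 (load: 0+23=23)
  J=23 → Machine 2 (load: 23+23=46)
  J=20 → Machine 1 (load: 25+20=45)
  J=19 → Machine 1 (load: 45+19=64)
Machine loads: [64, 46]
Makespan = max = 64 time units


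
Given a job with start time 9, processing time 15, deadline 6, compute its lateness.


Completion = 9 + 15 = 24
Lateness = C - d = 24 - 6
= 18


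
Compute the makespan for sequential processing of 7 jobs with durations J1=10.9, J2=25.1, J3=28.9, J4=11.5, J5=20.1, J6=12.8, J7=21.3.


Sequential makespan: sum all processing times
= 10.9 + 25.1 + 28.9 + 11.5 + 20.1 + 12.8 + 21.3
= 130.6 time units


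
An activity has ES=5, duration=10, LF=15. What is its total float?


EF = ES + duration = 5 + 10 = 15
LS = LF - duration = 15 - 10 = 5
Total Float = LF - EF = 15 - 15
(or LS - ES = 5 - 5)
= 0


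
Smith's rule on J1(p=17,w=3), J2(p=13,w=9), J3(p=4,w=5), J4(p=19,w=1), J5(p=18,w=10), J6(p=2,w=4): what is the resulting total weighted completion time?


WSPT order (by p/w): J6 → J3 → J2 → J5 → J1 → J4
  J6: C=2, w·C=4×2=8
  J3: C=6, w·C=5×6=30
  J2: C=19, w·C=9×19=171
  J5: C=37, w·C=10×37=370
  J1: C=54, w·C=3×54=162
  J4: C=73, w·C=1×73=73
Σ w·C = 814
= 814


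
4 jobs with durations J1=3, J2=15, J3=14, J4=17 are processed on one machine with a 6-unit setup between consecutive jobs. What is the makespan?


Makespan = Σ processing + (n-1) × setup
= (3 + 15 + 14 + 17) + (4-1)×6
= 49 + 18
= 67 time units


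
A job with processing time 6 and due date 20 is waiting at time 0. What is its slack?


Slack = due - current_time - processing
= 20 - 0 - 6
= 14


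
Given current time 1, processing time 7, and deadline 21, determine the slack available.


Slack = due - current_time - processing
= 21 - 1 - 7
= 13


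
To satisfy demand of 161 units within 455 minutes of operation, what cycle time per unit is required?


Cycle time = available time / demand
= 455 / 161
= 2.83 min/unit


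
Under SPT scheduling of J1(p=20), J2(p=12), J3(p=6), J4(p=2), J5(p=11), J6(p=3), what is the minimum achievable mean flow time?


SPT order: J4 → J6 → J3 → J5 → J2 → J1
Completion times:
  J4: C=2
  J6: C=5
  J3: C=11
  J5: C=22
  J2: C=34
  J1: C=54
Sum = 128, n = 6
Mean flow = 128/6
= 21.33


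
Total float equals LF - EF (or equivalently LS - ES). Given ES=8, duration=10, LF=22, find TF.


EF = ES + duration = 8 + 10 = 18
LS = LF - duration = 22 - 10 = 12
Total Float = LF - EF = 22 - 18
(or LS - ES = 12 - 8)
= 4


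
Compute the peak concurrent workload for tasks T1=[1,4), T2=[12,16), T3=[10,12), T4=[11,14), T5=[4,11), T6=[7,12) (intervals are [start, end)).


Check each time point for overlaps:
  t=10: 3 tasks active (T3, T5, T6)
Max concurrent = 3


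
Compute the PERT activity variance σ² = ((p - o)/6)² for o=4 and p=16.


σ² = ((p - o) / 6)² = (p - o)² / 36
= (16 - 4)² / 36
= 12² / 36
= 144 / 36
= 4.0000


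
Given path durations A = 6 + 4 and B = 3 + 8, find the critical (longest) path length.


Path A: 6 + 4 = 10
Path B: 3 + 8 = 11
Critical path = longest = max(10, 11)
= 11 (Path B)


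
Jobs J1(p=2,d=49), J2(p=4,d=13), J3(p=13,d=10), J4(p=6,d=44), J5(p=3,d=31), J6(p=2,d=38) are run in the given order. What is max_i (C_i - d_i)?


Lateness per job (L = C - d):
  J1: C=2, d=49, L=-47
  J2: C=6, d=13, L=-7
  J3: C=19, d=10, L=9
  J4: C=25, d=44, L=-19
  J5: C=28, d=31, L=-3
  J6: C=30, d=38, L=-8
Lmax = max(-47, -7, 9, -19, -3, -8)
= 9
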